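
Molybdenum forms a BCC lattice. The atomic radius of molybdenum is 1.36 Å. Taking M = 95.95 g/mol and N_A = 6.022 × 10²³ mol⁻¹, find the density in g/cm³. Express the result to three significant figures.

In a BCC lattice, atoms touch along the body diagonal, so √3·a = 4r, giving a = 3.141 Å = 3.141 × 10^-8 cm.
With Z = 2, ρ = Z·M/(N_A·a³) = 2 × 95.95 / (6.022 × 10²³ × 3.098 × 10^-23) = 10.29 g/cm³.

10.3 g/cm³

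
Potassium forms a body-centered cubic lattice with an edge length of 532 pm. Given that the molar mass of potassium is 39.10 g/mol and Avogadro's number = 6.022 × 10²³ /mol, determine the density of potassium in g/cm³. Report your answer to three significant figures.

A BCC unit cell contains Z = 2 atoms.
Cell volume: a³ = (532 pm)³ = (5.320 × 10^-8 cm)³ = 1.506 × 10^-22 cm³.
ρ = Z·M/(N_A·a³) = 2 × 39.10 / (6.022 × 10²³ × 1.506 × 10^-22) = 0.8624 g/cm³.

0.862 g/cm³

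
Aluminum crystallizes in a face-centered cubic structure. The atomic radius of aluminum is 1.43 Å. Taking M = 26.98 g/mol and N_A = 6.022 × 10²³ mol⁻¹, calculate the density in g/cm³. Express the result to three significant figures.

In an FCC lattice, atoms touch along the face diagonal, so √2·a = 4r, giving a = 4.045 Å = 4.045 × 10^-8 cm.
With Z = 4, ρ = Z·M/(N_A·a³) = 4 × 26.98 / (6.022 × 10²³ × 6.617 × 10^-23) = 2.708 g/cm³.

2.71 g/cm³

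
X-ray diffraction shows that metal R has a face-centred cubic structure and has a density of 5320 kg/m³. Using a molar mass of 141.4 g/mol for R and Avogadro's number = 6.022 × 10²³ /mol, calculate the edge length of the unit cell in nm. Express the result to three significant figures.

With Z = 4 atoms per FCC cell, a³ = Z·M/(N_A·ρ) = 4 × 141.4 / (6.022 × 10²³ × 5.320 g/cm³) = 1.765 × 10^-22 cm³.
a = (1.765 × 10^-22)^(1/3) = 5.610 × 10^-8 cm = 0.561 nm.

0.561 nm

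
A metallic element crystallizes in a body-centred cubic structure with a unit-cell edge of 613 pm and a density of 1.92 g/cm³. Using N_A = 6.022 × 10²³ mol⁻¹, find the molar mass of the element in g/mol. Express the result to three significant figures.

A BCC cell has Z = 2 atoms; a = 6.130 × 10^-8 cm.
M = ρ·N_A·a³/Z = 1.92 × 6.022 × 10²³ × 2.303 × 10^-22 / 2 = 133 g/mol.

133 g/mol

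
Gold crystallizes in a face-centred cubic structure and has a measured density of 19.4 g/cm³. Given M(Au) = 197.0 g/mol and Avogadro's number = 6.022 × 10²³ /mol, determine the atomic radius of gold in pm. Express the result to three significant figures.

144 pm

For an FCC cell (Z = 4), a³ = Z·M/(N_A·ρ) = 4 × 197.0 / (6.022 × 10²³ × 19.40) = 6.745 × 10^-23 cm³, so a = 4.071 × 10^-8 cm = 407.1 pm.
Atoms touch along the face diagonal, so √2·a = 4r, so r = 0.3536 × a = 144 pm.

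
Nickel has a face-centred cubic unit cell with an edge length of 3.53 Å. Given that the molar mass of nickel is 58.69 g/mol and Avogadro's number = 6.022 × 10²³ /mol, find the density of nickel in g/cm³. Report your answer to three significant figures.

8.86 g/cm³

An FCC unit cell contains Z = 4 atoms.
Cell volume: a³ = (3.53 Å)³ = (3.530 × 10^-8 cm)³ = 4.399 × 10^-23 cm³.
ρ = Z·M/(N_A·a³) = 4 × 58.69 / (6.022 × 10²³ × 4.399 × 10^-23) = 8.863 g/cm³.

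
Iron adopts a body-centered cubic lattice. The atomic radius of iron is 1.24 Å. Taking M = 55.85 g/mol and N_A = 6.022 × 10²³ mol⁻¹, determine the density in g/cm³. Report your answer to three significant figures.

In a BCC lattice, atoms touch along the body diagonal, so √3·a = 4r, giving a = 2.864 Å = 2.864 × 10^-8 cm.
With Z = 2, ρ = Z·M/(N_A·a³) = 2 × 55.85 / (6.022 × 10²³ × 2.348 × 10^-23) = 7.899 g/cm³.

7.90 g/cm³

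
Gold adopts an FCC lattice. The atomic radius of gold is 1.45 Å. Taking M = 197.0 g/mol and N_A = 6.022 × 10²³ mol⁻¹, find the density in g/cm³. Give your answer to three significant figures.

In an FCC lattice, atoms touch along the face diagonal, so √2·a = 4r, giving a = 4.101 Å = 4.101 × 10^-8 cm.
With Z = 4, ρ = Z·M/(N_A·a³) = 4 × 197.0 / (6.022 × 10²³ × 6.898 × 10^-23) = 18.97 g/cm³.

19.0 g/cm³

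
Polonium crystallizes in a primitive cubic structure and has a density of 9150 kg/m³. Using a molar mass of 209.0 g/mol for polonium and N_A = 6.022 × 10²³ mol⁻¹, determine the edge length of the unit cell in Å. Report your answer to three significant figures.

With Z = 1 atom per simple cubic cell, a³ = Z·M/(N_A·ρ) = 1 × 209.0 / (6.022 × 10²³ × 9.150 g/cm³) = 3.793 × 10^-23 cm³.
a = (3.793 × 10^-23)^(1/3) = 3.360 × 10^-8 cm = 3.36 Å.

3.36 Å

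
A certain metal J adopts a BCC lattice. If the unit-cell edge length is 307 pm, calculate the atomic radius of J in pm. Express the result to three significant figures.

In a BCC lattice, atoms touch along the body diagonal, so √3·a = 4r.
r = √3·a/4 = 1.7321 × 307 / 4 = 133 pm.

133 pm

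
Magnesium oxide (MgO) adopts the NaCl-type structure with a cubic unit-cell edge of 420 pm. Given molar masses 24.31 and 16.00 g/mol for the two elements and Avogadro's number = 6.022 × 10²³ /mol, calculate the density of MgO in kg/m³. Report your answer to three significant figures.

3610 kg/m³

The NaCl-type structure contains Z = 4 formula units per cell; M(MgO) = 24.31 + 16.00 = 40.31 g/mol.
a³ = (4.200 × 10^-8 cm)³ = 7.409 × 10^-23 cm³.
ρ = 4 × 40.31 / (6.022 × 10²³ × 7.409 × 10^-23) = 3.614 g/cm³ = 3610 kg/m³.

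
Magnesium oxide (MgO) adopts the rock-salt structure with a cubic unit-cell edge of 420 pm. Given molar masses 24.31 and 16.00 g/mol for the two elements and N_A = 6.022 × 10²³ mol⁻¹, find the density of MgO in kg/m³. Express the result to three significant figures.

The rock-salt structure contains Z = 4 formula units per cell; M(MgO) = 24.31 + 16.00 = 40.31 g/mol.
a³ = (4.200 × 10^-8 cm)³ = 7.409 × 10^-23 cm³.
ρ = 4 × 40.31 / (6.022 × 10²³ × 7.409 × 10^-23) = 3.614 g/cm³ = 3610 kg/m³.

3610 kg/m³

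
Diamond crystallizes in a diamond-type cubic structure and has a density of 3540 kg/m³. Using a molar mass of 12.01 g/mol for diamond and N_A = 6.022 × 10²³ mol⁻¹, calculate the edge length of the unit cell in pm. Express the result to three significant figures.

356 pm

With Z = 8 atoms per diamond cubic cell, a³ = Z·M/(N_A·ρ) = 8 × 12.01 / (6.022 × 10²³ × 3.540 g/cm³) = 4.507 × 10^-23 cm³.
a = (4.507 × 10^-23)^(1/3) = 3.559 × 10^-8 cm = 356 pm.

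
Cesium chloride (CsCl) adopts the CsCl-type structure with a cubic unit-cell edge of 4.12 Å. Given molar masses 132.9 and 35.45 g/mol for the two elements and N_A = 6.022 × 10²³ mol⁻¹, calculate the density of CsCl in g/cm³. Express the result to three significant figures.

The CsCl-type structure contains Z = 1 formula unit per cell; M(CsCl) = 132.9 + 35.45 = 168.35 g/mol.
a³ = (4.120 × 10^-8 cm)³ = 6.993 × 10^-23 cm³.
ρ = 1 × 168.35 / (6.022 × 10²³ × 6.993 × 10^-23) = 3.997 g/cm³.

4.00 g/cm³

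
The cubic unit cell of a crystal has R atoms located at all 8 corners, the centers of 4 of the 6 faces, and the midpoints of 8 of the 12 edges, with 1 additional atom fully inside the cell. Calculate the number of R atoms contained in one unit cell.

Corner atoms are shared by 8 cells (1/8 each), face atoms by 2 (1/2 each), edge atoms by 4 (1/4 each), interior atoms are unshared.
Net atoms = 8 × 1/8 + 4 × 1/2 + 8 × 1/4 + 1 = 1 + 2 + 2 + 1 = 6.

6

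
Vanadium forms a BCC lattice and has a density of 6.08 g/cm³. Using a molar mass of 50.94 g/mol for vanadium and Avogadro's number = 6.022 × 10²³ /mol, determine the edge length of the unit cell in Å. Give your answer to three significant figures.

3.03 Å

With Z = 2 atoms per BCC cell, a³ = Z·M/(N_A·ρ) = 2 × 50.94 / (6.022 × 10²³ × 6.080 g/cm³) = 2.783 × 10^-23 cm³.
a = (2.783 × 10^-23)^(1/3) = 3.030 × 10^-8 cm = 3.03 Å.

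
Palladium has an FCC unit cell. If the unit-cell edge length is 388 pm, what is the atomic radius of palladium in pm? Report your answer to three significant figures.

137 pm

In an FCC lattice, atoms touch along the face diagonal, so √2·a = 4r.
r = √2·a/4 = 1.4142 × 388 / 4 = 137 pm.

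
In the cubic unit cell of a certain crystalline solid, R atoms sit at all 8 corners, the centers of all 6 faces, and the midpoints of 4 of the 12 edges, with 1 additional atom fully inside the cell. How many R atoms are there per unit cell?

Corner atoms are shared by 8 cells (1/8 each), face atoms by 2 (1/2 each), edge atoms by 4 (1/4 each), interior atoms are unshared.
Net atoms = 8 × 1/8 + 6 × 1/2 + 4 × 1/4 + 1 = 1 + 3 + 1 + 1 = 6.

6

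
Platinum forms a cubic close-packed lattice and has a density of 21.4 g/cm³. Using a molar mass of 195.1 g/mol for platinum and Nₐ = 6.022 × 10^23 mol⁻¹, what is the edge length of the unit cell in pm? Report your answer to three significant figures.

With Z = 4 atoms per FCC cell, a³ = Z·M/(N_A·ρ) = 4 × 195.1 / (6.022 × 10²³ × 21.40 g/cm³) = 6.056 × 10^-23 cm³.
a = (6.056 × 10^-23)^(1/3) = 3.927 × 10^-8 cm = 393 pm.

393 pm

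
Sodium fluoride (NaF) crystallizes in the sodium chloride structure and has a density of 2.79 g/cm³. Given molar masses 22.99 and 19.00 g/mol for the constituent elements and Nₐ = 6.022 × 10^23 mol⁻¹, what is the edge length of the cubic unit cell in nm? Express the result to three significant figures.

0.464 nm

M(NaF) = 41.99 g/mol; Z = 4 formula units per cell.
a³ = Z·M/(N_A·ρ) = 4 × 41.99 / (6.022 × 10²³ × 2.79) = 9.997 × 10^-23 cm³, so a = 4.641 × 10^-8 cm = 0.464 nm.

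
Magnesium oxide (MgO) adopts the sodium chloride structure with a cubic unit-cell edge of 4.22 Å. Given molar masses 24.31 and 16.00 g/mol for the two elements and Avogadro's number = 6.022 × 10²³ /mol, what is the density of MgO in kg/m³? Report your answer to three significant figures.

3560 kg/m³

The sodium chloride structure contains Z = 4 formula units per cell; M(MgO) = 24.31 + 16.00 = 40.31 g/mol.
a³ = (4.220 × 10^-8 cm)³ = 7.515 × 10^-23 cm³.
ρ = 4 × 40.31 / (6.022 × 10²³ × 7.515 × 10^-23) = 3.563 g/cm³ = 3560 kg/m³.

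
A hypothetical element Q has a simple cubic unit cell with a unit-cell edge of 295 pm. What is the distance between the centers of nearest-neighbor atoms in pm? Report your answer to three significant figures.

In a simple cubic structure, atoms touch along the cell edge, so a = 2r; the nearest-neighbor distance equals 2r = 1.000·a.
d = 1.000 × 295 = 295 pm.

295 pm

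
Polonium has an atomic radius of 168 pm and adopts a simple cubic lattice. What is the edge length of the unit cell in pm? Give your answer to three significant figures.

336 pm

In a simple cubic lattice, atoms touch along the cell edge, so a = 2r.
a = 2r = 2 × 168 = 336 pm.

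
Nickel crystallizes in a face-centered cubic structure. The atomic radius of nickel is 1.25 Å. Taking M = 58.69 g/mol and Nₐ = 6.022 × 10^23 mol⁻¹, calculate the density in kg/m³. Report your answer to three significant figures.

8820 kg/m³

In an FCC lattice, atoms touch along the face diagonal, so √2·a = 4r, giving a = 3.536 Å = 3.536 × 10^-8 cm.
With Z = 4, ρ = Z·M/(N_A·a³) = 4 × 58.69 / (6.022 × 10²³ × 4.419 × 10^-23) = 8.821 g/cm³ = 8820 kg/m³.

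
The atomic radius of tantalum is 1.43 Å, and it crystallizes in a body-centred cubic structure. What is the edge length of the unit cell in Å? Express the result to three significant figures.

In a BCC lattice, atoms touch along the body diagonal, so √3·a = 4r.
a = 4r/√3 = 4 × 1.43 / 1.7321 = 3.30 Å.

3.30 Å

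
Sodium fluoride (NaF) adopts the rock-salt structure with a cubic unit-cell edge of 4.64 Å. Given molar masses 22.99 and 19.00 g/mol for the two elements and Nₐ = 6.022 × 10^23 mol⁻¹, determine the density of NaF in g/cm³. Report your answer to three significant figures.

2.79 g/cm³

The rock-salt structure contains Z = 4 formula units per cell; M(NaF) = 22.99 + 19.00 = 41.99 g/mol.
a³ = (4.640 × 10^-8 cm)³ = 9.990 × 10^-23 cm³.
ρ = 4 × 41.99 / (6.022 × 10²³ × 9.990 × 10^-23) = 2.792 g/cm³.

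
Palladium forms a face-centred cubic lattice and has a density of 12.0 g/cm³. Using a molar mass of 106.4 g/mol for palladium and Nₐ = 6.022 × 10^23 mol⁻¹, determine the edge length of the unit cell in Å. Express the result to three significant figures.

With Z = 4 atoms per FCC cell, a³ = Z·M/(N_A·ρ) = 4 × 106.4 / (6.022 × 10²³ × 12.00 g/cm³) = 5.890 × 10^-23 cm³.
a = (5.890 × 10^-23)^(1/3) = 3.891 × 10^-8 cm = 3.89 Å.

3.89 Å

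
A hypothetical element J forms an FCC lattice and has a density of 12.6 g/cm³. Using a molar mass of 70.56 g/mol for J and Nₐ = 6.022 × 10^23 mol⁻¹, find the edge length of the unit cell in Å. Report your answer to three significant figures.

With Z = 4 atoms per FCC cell, a³ = Z·M/(N_A·ρ) = 4 × 70.56 / (6.022 × 10²³ × 12.60 g/cm³) = 3.720 × 10^-23 cm³.
a = (3.720 × 10^-23)^(1/3) = 3.338 × 10^-8 cm = 3.34 Å.

3.34 Å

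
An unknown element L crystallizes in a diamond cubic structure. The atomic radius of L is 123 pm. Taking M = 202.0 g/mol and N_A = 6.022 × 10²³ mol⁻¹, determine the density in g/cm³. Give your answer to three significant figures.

14.6 g/cm³

In a diamond cubic lattice, nearest neighbors lie along the body diagonal with √3·a = 8r, giving a = 568.1 pm = 5.681 × 10^-8 cm.
With Z = 8, ρ = Z·M/(N_A·a³) = 8 × 202.0 / (6.022 × 10²³ × 1.834 × 10^-22) = 14.64 g/cm³.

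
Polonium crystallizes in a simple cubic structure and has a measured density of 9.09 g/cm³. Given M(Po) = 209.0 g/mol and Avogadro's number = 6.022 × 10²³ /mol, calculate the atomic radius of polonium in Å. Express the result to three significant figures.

1.68 Å

For a simple cubic cell (Z = 1), a³ = Z·M/(N_A·ρ) = 1 × 209.0 / (6.022 × 10²³ × 9.090) = 3.818 × 10^-23 cm³, so a = 3.367 × 10^-8 cm = 3.367 Å.
Atoms touch along the cell edge, so a = 2r, so r = 0.5000 × a = 1.68 Å.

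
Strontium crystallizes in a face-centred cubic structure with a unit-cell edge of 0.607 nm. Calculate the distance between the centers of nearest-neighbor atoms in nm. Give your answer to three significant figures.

In an FCC structure, atoms touch along the face diagonal, so √2·a = 4r; the nearest-neighbor distance equals 2r = 0.7071·a.
d = 0.7071 × 0.607 = 0.429 nm.

0.429 nm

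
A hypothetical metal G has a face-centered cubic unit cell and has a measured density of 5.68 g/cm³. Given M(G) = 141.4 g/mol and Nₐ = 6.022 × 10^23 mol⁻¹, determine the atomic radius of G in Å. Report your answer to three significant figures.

For an FCC cell (Z = 4), a³ = Z·M/(N_A·ρ) = 4 × 141.4 / (6.022 × 10²³ × 5.680) = 1.654 × 10^-22 cm³, so a = 5.489 × 10^-8 cm = 5.489 Å.
Atoms touch along the face diagonal, so √2·a = 4r, so r = 0.3536 × a = 1.94 Å.

1.94 Å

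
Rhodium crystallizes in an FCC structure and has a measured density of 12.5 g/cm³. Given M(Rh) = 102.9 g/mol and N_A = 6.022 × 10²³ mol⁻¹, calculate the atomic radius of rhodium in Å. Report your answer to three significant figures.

For an FCC cell (Z = 4), a³ = Z·M/(N_A·ρ) = 4 × 102.9 / (6.022 × 10²³ × 12.50) = 5.468 × 10^-23 cm³, so a = 3.796 × 10^-8 cm = 3.796 Å.
Atoms touch along the face diagonal, so √2·a = 4r, so r = 0.3536 × a = 1.34 Å.

1.34 Å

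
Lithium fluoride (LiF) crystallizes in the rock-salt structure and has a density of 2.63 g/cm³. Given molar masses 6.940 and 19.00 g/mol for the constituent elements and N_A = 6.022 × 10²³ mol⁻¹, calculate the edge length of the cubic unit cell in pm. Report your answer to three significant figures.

403 pm

M(LiF) = 25.94 g/mol; Z = 4 formula units per cell.
a³ = Z·M/(N_A·ρ) = 4 × 25.94 / (6.022 × 10²³ × 2.63) = 6.551 × 10^-23 cm³, so a = 4.031 × 10^-8 cm = 403 pm.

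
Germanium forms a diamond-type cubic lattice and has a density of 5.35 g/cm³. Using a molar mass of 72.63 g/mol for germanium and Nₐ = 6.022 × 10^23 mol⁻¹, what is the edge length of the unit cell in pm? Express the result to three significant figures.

With Z = 8 atoms per diamond cubic cell, a³ = Z·M/(N_A·ρ) = 8 × 72.63 / (6.022 × 10²³ × 5.350 g/cm³) = 1.803 × 10^-22 cm³.
a = (1.803 × 10^-22)^(1/3) = 5.650 × 10^-8 cm = 565 pm.

565 pm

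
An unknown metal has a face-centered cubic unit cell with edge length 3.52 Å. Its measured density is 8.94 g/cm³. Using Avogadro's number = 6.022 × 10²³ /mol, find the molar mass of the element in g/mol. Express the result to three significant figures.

58.7 g/mol

An FCC cell has Z = 4 atoms; a = 3.520 × 10^-8 cm.
M = ρ·N_A·a³/Z = 8.94 × 6.022 × 10²³ × 4.361 × 10^-23 / 4 = 58.7 g/mol.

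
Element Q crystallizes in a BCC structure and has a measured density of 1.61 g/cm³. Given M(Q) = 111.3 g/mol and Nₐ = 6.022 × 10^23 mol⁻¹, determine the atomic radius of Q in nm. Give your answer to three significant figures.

For a BCC cell (Z = 2), a³ = Z·M/(N_A·ρ) = 2 × 111.3 / (6.022 × 10²³ × 1.610) = 2.296 × 10^-22 cm³, so a = 6.123 × 10^-8 cm = 0.6123 nm.
Atoms touch along the body diagonal, so √3·a = 4r, so r = 0.4330 × a = 0.265 nm.

0.265 nm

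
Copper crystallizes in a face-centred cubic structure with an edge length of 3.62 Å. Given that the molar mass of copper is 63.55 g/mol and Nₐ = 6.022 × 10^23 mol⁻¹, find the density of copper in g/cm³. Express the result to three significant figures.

An FCC unit cell contains Z = 4 atoms.
Cell volume: a³ = (3.62 Å)³ = (3.620 × 10^-8 cm)³ = 4.744 × 10^-23 cm³.
ρ = Z·M/(N_A·a³) = 4 × 63.55 / (6.022 × 10²³ × 4.744 × 10^-23) = 8.898 g/cm³.

8.90 g/cm³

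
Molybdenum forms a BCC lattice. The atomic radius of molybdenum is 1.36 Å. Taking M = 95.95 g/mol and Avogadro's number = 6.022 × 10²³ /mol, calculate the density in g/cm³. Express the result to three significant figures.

10.3 g/cm³

In a BCC lattice, atoms touch along the body diagonal, so √3·a = 4r, giving a = 3.141 Å = 3.141 × 10^-8 cm.
With Z = 2, ρ = Z·M/(N_A·a³) = 2 × 95.95 / (6.022 × 10²³ × 3.098 × 10^-23) = 10.29 g/cm³.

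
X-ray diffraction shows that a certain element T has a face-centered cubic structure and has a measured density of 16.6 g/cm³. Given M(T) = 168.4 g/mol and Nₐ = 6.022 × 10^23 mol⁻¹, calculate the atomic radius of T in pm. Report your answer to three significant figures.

144 pm

For an FCC cell (Z = 4), a³ = Z·M/(N_A·ρ) = 4 × 168.4 / (6.022 × 10²³ × 16.60) = 6.738 × 10^-23 cm³, so a = 4.069 × 10^-8 cm = 406.9 pm.
Atoms touch along the face diagonal, so √2·a = 4r, so r = 0.3536 × a = 144 pm.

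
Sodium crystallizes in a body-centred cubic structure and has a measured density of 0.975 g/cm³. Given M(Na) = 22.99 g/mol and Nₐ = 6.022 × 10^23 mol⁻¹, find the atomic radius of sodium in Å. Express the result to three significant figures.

1.85 Å

For a BCC cell (Z = 2), a³ = Z·M/(N_A·ρ) = 2 × 22.99 / (6.022 × 10²³ × 0.9750) = 7.831 × 10^-23 cm³, so a = 4.278 × 10^-8 cm = 4.278 Å.
Atoms touch along the body diagonal, so √3·a = 4r, so r = 0.4330 × a = 1.85 Å.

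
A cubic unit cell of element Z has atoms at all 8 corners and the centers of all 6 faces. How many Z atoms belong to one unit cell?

Corner atoms are shared by 8 cells (1/8 each), face atoms by 2 (1/2 each).
Net atoms = 8 × 1/8 + 6 × 1/2 = 1 + 3 = 4.

4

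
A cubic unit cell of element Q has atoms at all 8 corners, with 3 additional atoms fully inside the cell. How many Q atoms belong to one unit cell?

Corner atoms are shared by 8 cells (1/8 each), interior atoms are unshared.
Net atoms = 8 × 1/8 + 3 = 1 + 3 = 4.

4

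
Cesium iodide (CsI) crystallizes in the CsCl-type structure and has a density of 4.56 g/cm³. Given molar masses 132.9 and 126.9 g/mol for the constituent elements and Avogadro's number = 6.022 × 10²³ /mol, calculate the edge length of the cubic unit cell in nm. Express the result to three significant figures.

M(CsI) = 259.8 g/mol; Z = 1 formula unit per cell.
a³ = Z·M/(N_A·ρ) = 1 × 259.8 / (6.022 × 10²³ × 4.56) = 9.461 × 10^-23 cm³, so a = 4.557 × 10^-8 cm = 0.456 nm.

0.456 nm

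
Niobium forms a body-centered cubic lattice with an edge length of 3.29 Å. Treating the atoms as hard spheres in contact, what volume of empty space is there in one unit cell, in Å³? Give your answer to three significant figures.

In a BCC lattice atoms touch along the body diagonal, so √3·a = 4r, so r = 0.4330a = 1.425 Å.
V_cell = a³ = 35.61 Å³; V_atoms = 2 × (4/3)πr³ = 24.22 Å³.
Empty space = 35.61 − 24.22 = 11.4 Å³.

11.4 Å³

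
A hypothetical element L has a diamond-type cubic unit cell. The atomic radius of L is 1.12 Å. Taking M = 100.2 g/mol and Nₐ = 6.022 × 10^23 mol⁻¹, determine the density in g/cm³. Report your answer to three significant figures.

9.62 g/cm³

In a diamond cubic lattice, nearest neighbors lie along the body diagonal with √3·a = 8r, giving a = 5.173 Å = 5.173 × 10^-8 cm.
With Z = 8, ρ = Z·M/(N_A·a³) = 8 × 100.2 / (6.022 × 10²³ × 1.384 × 10^-22) = 9.616 g/cm³.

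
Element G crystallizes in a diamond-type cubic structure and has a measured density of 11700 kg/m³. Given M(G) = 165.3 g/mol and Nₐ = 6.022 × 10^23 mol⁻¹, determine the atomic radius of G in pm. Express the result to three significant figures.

For a diamond cubic cell (Z = 8), a³ = Z·M/(N_A·ρ) = 8 × 165.3 / (6.022 × 10²³ × 11.70) = 1.877 × 10^-22 cm³, so a = 5.725 × 10^-8 cm = 572.5 pm.
Nearest neighbors lie along the body diagonal with √3·a = 8r, so r = 0.2165 × a = 124 pm.

124 pm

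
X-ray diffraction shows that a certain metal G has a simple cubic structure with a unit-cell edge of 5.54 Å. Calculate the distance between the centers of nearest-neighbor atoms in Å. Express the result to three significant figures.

5.54 Å

In a simple cubic structure, atoms touch along the cell edge, so a = 2r; the nearest-neighbor distance equals 2r = 1.000·a.
d = 1.000 × 5.54 = 5.54 Å.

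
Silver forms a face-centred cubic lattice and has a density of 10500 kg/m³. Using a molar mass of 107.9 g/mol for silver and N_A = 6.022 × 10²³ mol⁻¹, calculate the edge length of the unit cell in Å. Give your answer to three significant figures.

With Z = 4 atoms per FCC cell, a³ = Z·M/(N_A·ρ) = 4 × 107.9 / (6.022 × 10²³ × 10.50 g/cm³) = 6.826 × 10^-23 cm³.
a = (6.826 × 10^-23)^(1/3) = 4.087 × 10^-8 cm = 4.09 Å.

4.09 Å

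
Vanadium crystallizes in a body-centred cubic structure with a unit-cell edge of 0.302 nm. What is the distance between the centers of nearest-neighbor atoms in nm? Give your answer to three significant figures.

0.262 nm

In a BCC structure, atoms touch along the body diagonal, so √3·a = 4r; the nearest-neighbor distance equals 2r = 0.8660·a.
d = 0.8660 × 0.302 = 0.262 nm.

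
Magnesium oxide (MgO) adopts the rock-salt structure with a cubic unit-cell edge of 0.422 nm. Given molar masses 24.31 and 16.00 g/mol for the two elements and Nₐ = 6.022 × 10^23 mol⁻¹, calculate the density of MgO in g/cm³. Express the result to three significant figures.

3.56 g/cm³

The rock-salt structure contains Z = 4 formula units per cell; M(MgO) = 24.31 + 16.00 = 40.31 g/mol.
a³ = (4.220 × 10^-8 cm)³ = 7.515 × 10^-23 cm³.
ρ = 4 × 40.31 / (6.022 × 10²³ × 7.515 × 10^-23) = 3.563 g/cm³.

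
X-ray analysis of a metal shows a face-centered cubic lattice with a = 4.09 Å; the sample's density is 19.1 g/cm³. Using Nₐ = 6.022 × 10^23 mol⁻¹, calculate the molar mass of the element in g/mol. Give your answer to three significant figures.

197 g/mol

An FCC cell has Z = 4 atoms; a = 4.090 × 10^-8 cm.
M = ρ·N_A·a³/Z = 19.1 × 6.022 × 10²³ × 6.842 × 10^-23 / 4 = 197 g/mol.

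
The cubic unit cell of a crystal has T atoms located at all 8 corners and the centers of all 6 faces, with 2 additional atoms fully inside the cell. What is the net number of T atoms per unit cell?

Corner atoms are shared by 8 cells (1/8 each), face atoms by 2 (1/2 each), interior atoms are unshared.
Net atoms = 8 × 1/8 + 6 × 1/2 + 2 = 1 + 3 + 2 = 6.

6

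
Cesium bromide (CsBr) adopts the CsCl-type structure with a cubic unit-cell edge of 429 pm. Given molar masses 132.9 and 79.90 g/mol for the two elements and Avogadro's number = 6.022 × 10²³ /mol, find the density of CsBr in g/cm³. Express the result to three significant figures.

4.48 g/cm³

The CsCl-type structure contains Z = 1 formula unit per cell; M(CsBr) = 132.9 + 79.90 = 212.8 g/mol.
a³ = (4.290 × 10^-8 cm)³ = 7.895 × 10^-23 cm³.
ρ = 1 × 212.8 / (6.022 × 10²³ × 7.895 × 10^-23) = 4.476 g/cm³.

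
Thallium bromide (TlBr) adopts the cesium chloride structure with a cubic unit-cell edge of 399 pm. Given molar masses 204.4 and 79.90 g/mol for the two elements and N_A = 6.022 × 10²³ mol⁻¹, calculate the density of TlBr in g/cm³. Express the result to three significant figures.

The cesium chloride structure contains Z = 1 formula unit per cell; M(TlBr) = 204.4 + 79.90 = 284.3 g/mol.
a³ = (3.990 × 10^-8 cm)³ = 6.352 × 10^-23 cm³.
ρ = 1 × 284.3 / (6.022 × 10²³ × 6.352 × 10^-23) = 7.432 g/cm³.

7.43 g/cm³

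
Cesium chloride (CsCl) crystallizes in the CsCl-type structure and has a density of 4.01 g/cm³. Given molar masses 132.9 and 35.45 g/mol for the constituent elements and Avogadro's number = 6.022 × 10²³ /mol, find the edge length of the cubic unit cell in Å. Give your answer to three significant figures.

4.12 Å

M(CsCl) = 168.35 g/mol; Z = 1 formula unit per cell.
a³ = Z·M/(N_A·ρ) = 1 × 168.35 / (6.022 × 10²³ × 4.01) = 6.972 × 10^-23 cm³, so a = 4.116 × 10^-8 cm = 4.12 Å.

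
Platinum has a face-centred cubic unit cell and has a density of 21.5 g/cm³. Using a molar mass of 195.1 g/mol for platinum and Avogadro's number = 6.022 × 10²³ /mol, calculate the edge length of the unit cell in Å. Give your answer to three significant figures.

3.92 Å

With Z = 4 atoms per FCC cell, a³ = Z·M/(N_A·ρ) = 4 × 195.1 / (6.022 × 10²³ × 21.50 g/cm³) = 6.028 × 10^-23 cm³.
a = (6.028 × 10^-23)^(1/3) = 3.921 × 10^-8 cm = 3.92 Å.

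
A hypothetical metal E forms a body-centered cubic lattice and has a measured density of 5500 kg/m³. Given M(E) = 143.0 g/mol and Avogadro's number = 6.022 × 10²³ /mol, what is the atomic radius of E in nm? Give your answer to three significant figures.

0.191 nm

For a BCC cell (Z = 2), a³ = Z·M/(N_A·ρ) = 2 × 143.0 / (6.022 × 10²³ × 5.500) = 8.635 × 10^-23 cm³, so a = 4.420 × 10^-8 cm = 0.4420 nm.
Atoms touch along the body diagonal, so √3·a = 4r, so r = 0.4330 × a = 0.191 nm.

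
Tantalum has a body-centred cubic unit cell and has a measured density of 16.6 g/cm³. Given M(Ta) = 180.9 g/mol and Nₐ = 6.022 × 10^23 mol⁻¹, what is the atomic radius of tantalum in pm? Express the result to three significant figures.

For a BCC cell (Z = 2), a³ = Z·M/(N_A·ρ) = 2 × 180.9 / (6.022 × 10²³ × 16.60) = 3.619 × 10^-23 cm³, so a = 3.308 × 10^-8 cm = 330.8 pm.
Atoms touch along the body diagonal, so √3·a = 4r, so r = 0.4330 × a = 143 pm.

143 pm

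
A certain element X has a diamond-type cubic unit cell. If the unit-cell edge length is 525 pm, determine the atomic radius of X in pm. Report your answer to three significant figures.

In a diamond cubic lattice, nearest neighbors lie along the body diagonal with √3·a = 8r.
r = √3·a/8 = 1.7321 × 525 / 8 = 114 pm.

114 pm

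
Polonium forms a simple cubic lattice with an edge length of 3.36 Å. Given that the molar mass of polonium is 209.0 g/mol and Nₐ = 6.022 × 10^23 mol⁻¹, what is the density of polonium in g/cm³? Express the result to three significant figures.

A simple cubic unit cell contains Z = 1 atom.
Cell volume: a³ = (3.36 Å)³ = (3.360 × 10^-8 cm)³ = 3.793 × 10^-23 cm³.
ρ = Z·M/(N_A·a³) = 1 × 209.0 / (6.022 × 10²³ × 3.793 × 10^-23) = 9.149 g/cm³.

9.15 g/cm³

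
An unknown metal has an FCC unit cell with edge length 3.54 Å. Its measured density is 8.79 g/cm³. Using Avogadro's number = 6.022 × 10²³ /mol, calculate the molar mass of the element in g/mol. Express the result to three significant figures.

58.7 g/mol

An FCC cell has Z = 4 atoms; a = 3.540 × 10^-8 cm.
M = ρ·N_A·a³/Z = 8.79 × 6.022 × 10²³ × 4.436 × 10^-23 / 4 = 58.7 g/mol.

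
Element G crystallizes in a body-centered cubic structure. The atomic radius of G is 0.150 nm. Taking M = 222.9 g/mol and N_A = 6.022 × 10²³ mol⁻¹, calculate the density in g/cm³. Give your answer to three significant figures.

17.8 g/cm³

In a BCC lattice, atoms touch along the body diagonal, so √3·a = 4r, giving a = 0.3464 nm = 3.464 × 10^-8 cm.
With Z = 2, ρ = Z·M/(N_A·a³) = 2 × 222.9 / (6.022 × 10²³ × 4.157 × 10^-23) = 17.81 g/cm³.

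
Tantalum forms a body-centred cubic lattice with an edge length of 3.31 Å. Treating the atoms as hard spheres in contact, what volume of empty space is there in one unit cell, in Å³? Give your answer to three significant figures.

11.6 Å³

In a BCC lattice atoms touch along the body diagonal, so √3·a = 4r, so r = 0.4330a = 1.433 Å.
V_cell = a³ = 36.26 Å³; V_atoms = 2 × (4/3)πr³ = 24.67 Å³.
Empty space = 36.26 − 24.67 = 11.6 Å³.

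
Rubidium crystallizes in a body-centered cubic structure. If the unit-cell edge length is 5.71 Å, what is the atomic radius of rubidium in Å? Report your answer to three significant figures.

2.47 Å

In a BCC lattice, atoms touch along the body diagonal, so √3·a = 4r.
r = √3·a/4 = 1.7321 × 5.71 / 4 = 2.47 Å.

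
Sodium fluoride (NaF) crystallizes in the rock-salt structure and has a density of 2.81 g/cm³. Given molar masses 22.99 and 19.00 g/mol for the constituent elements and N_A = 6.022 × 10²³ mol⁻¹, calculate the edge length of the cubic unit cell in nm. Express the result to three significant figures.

M(NaF) = 41.99 g/mol; Z = 4 formula units per cell.
a³ = Z·M/(N_A·ρ) = 4 × 41.99 / (6.022 × 10²³ × 2.81) = 9.926 × 10^-23 cm³, so a = 4.630 × 10^-8 cm = 0.463 nm.

0.463 nm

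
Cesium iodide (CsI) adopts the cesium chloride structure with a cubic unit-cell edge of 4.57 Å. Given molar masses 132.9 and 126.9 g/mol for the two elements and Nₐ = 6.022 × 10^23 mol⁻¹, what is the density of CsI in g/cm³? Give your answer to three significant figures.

The cesium chloride structure contains Z = 1 formula unit per cell; M(CsI) = 132.9 + 126.9 = 259.8 g/mol.
a³ = (4.570 × 10^-8 cm)³ = 9.544 × 10^-23 cm³.
ρ = 1 × 259.8 / (6.022 × 10²³ × 9.544 × 10^-23) = 4.520 g/cm³.

4.52 g/cm³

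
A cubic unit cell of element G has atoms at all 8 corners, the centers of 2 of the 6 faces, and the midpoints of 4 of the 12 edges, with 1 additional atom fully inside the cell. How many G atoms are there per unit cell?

4

Corner atoms are shared by 8 cells (1/8 each), face atoms by 2 (1/2 each), edge atoms by 4 (1/4 each), interior atoms are unshared.
Net atoms = 8 × 1/8 + 2 × 1/2 + 4 × 1/4 + 1 = 1 + 1 + 1 + 1 = 4.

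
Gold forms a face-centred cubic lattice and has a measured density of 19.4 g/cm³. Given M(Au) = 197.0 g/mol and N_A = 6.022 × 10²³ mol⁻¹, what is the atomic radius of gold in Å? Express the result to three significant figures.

1.44 Å

For an FCC cell (Z = 4), a³ = Z·M/(N_A·ρ) = 4 × 197.0 / (6.022 × 10²³ × 19.40) = 6.745 × 10^-23 cm³, so a = 4.071 × 10^-8 cm = 4.071 Å.
Atoms touch along the face diagonal, so √2·a = 4r, so r = 0.3536 × a = 1.44 Å.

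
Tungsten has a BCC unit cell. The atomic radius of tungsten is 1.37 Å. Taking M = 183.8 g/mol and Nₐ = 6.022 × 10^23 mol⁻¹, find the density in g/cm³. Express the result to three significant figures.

In a BCC lattice, atoms touch along the body diagonal, so √3·a = 4r, giving a = 3.164 Å = 3.164 × 10^-8 cm.
With Z = 2, ρ = Z·M/(N_A·a³) = 2 × 183.8 / (6.022 × 10²³ × 3.167 × 10^-23) = 19.27 g/cm³.

19.3 g/cm³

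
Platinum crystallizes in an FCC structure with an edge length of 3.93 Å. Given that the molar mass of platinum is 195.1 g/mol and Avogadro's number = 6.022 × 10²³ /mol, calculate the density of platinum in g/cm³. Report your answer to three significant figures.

An FCC unit cell contains Z = 4 atoms.
Cell volume: a³ = (3.93 Å)³ = (3.930 × 10^-8 cm)³ = 6.070 × 10^-23 cm³.
ρ = Z·M/(N_A·a³) = 4 × 195.1 / (6.022 × 10²³ × 6.070 × 10^-23) = 21.35 g/cm³.

21.4 g/cm³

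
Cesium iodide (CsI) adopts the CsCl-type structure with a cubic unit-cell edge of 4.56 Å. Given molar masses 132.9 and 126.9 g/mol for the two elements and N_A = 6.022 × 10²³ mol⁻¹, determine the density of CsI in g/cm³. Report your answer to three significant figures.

4.55 g/cm³

The CsCl-type structure contains Z = 1 formula unit per cell; M(CsI) = 132.9 + 126.9 = 259.8 g/mol.
a³ = (4.560 × 10^-8 cm)³ = 9.482 × 10^-23 cm³.
ρ = 1 × 259.8 / (6.022 × 10²³ × 9.482 × 10^-23) = 4.550 g/cm³.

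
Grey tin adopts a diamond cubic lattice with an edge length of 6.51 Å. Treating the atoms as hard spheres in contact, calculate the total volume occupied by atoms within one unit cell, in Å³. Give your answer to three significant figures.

In a diamond cubic lattice nearest neighbors lie along the body diagonal with √3·a = 8r, so r = 0.2165a = 1.409 Å.
V_atoms = Z × (4/3)πr³ = 8 × (4/3)π × (1.409)³ = 93.8 Å³.

93.8 Å³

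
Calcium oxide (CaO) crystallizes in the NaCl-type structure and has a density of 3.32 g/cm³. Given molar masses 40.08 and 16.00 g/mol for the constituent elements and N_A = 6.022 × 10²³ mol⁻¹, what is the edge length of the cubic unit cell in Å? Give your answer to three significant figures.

M(CaO) = 56.08 g/mol; Z = 4 formula units per cell.
a³ = Z·M/(N_A·ρ) = 4 × 56.08 / (6.022 × 10²³ × 3.32) = 1.122 × 10^-22 cm³, so a = 4.823 × 10^-8 cm = 4.82 Å.

4.82 Å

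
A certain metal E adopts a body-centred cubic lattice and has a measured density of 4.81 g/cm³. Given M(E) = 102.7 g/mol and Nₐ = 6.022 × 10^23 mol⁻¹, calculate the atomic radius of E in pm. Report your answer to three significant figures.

179 pm

For a BCC cell (Z = 2), a³ = Z·M/(N_A·ρ) = 2 × 102.7 / (6.022 × 10²³ × 4.810) = 7.091 × 10^-23 cm³, so a = 4.139 × 10^-8 cm = 413.9 pm.
Atoms touch along the body diagonal, so √3·a = 4r, so r = 0.4330 × a = 179 pm.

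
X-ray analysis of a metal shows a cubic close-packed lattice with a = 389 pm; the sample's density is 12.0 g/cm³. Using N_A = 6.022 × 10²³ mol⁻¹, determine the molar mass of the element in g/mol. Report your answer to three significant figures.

An FCC cell has Z = 4 atoms; a = 3.890 × 10^-8 cm.
M = ρ·N_A·a³/Z = 12.0 × 6.022 × 10²³ × 5.886 × 10^-23 / 4 = 106 g/mol.

106 g/mol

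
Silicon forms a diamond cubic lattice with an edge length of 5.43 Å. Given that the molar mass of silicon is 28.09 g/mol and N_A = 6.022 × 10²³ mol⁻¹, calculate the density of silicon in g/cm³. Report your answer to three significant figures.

2.33 g/cm³

A diamond cubic unit cell contains Z = 8 atoms.
Cell volume: a³ = (5.43 Å)³ = (5.430 × 10^-8 cm)³ = 1.601 × 10^-22 cm³.
ρ = Z·M/(N_A·a³) = 8 × 28.09 / (6.022 × 10²³ × 1.601 × 10^-22) = 2.331 g/cm³.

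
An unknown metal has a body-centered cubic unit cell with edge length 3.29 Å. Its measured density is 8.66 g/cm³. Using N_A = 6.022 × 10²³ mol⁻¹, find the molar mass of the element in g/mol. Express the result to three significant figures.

A BCC cell has Z = 2 atoms; a = 3.290 × 10^-8 cm.
M = ρ·N_A·a³/Z = 8.66 × 6.022 × 10²³ × 3.561 × 10^-23 / 2 = 92.9 g/mol.

92.9 g/mol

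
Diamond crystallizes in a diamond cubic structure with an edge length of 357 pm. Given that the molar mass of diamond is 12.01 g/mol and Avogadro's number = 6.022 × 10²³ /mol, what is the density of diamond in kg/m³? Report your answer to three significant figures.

3510 kg/m³

A diamond cubic unit cell contains Z = 8 atoms.
Cell volume: a³ = (357 pm)³ = (3.570 × 10^-8 cm)³ = 4.550 × 10^-23 cm³.
ρ = Z·M/(N_A·a³) = 8 × 12.01 / (6.022 × 10²³ × 4.550 × 10^-23) = 3.507 g/cm³ = 3510 kg/m³.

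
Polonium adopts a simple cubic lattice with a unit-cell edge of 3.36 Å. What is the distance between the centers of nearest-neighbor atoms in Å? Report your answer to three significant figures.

In a simple cubic structure, atoms touch along the cell edge, so a = 2r; the nearest-neighbor distance equals 2r = 1.000·a.
d = 1.000 × 3.36 = 3.36 Å.

3.36 Å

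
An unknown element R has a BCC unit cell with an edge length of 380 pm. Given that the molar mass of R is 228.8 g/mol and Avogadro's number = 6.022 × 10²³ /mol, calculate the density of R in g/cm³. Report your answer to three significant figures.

13.8 g/cm³

A BCC unit cell contains Z = 2 atoms.
Cell volume: a³ = (380 pm)³ = (3.800 × 10^-8 cm)³ = 5.487 × 10^-23 cm³.
ρ = Z·M/(N_A·a³) = 2 × 228.8 / (6.022 × 10²³ × 5.487 × 10^-23) = 13.85 g/cm³.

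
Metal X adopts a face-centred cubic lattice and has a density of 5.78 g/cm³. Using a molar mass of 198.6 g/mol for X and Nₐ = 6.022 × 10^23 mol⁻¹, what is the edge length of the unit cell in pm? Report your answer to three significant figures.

611 pm

With Z = 4 atoms per FCC cell, a³ = Z·M/(N_A·ρ) = 4 × 198.6 / (6.022 × 10²³ × 5.780 g/cm³) = 2.282 × 10^-22 cm³.
a = (2.282 × 10^-22)^(1/3) = 6.111 × 10^-8 cm = 611 pm.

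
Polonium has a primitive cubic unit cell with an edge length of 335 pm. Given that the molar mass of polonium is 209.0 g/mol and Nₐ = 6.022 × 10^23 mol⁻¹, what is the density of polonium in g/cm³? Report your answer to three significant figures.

9.23 g/cm³

A simple cubic unit cell contains Z = 1 atom.
Cell volume: a³ = (335 pm)³ = (3.350 × 10^-8 cm)³ = 3.760 × 10^-23 cm³.
ρ = Z·M/(N_A·a³) = 1 × 209.0 / (6.022 × 10²³ × 3.760 × 10^-23) = 9.231 g/cm³.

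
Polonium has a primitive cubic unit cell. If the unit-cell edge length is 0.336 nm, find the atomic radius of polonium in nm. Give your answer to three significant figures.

In a simple cubic lattice, atoms touch along the cell edge, so a = 2r.
r = a/2 = 0.336/2 = 0.168 nm.

0.168 nm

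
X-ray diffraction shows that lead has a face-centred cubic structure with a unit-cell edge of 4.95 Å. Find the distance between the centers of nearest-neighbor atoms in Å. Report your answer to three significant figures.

3.50 Å

In an FCC structure, atoms touch along the face diagonal, so √2·a = 4r; the nearest-neighbor distance equals 2r = 0.7071·a.
d = 0.7071 × 4.95 = 3.50 Å.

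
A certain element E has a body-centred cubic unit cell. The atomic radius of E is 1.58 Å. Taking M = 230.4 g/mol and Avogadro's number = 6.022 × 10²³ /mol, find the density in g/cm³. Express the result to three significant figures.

15.8 g/cm³

In a BCC lattice, atoms touch along the body diagonal, so √3·a = 4r, giving a = 3.649 Å = 3.649 × 10^-8 cm.
With Z = 2, ρ = Z·M/(N_A·a³) = 2 × 230.4 / (6.022 × 10²³ × 4.858 × 10^-23) = 15.75 g/cm³.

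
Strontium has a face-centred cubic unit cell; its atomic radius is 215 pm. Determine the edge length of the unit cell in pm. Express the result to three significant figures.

In an FCC lattice, atoms touch along the face diagonal, so √2·a = 4r.
a = 4r/√2 = 4 × 215 / 1.4142 = 608 pm.

608 pm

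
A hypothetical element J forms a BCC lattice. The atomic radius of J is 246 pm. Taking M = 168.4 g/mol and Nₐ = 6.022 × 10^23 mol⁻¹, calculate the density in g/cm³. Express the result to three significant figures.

3.05 g/cm³

In a BCC lattice, atoms touch along the body diagonal, so √3·a = 4r, giving a = 568.1 pm = 5.681 × 10^-8 cm.
With Z = 2, ρ = Z·M/(N_A·a³) = 2 × 168.4 / (6.022 × 10²³ × 1.834 × 10^-22) = 3.050 g/cm³.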